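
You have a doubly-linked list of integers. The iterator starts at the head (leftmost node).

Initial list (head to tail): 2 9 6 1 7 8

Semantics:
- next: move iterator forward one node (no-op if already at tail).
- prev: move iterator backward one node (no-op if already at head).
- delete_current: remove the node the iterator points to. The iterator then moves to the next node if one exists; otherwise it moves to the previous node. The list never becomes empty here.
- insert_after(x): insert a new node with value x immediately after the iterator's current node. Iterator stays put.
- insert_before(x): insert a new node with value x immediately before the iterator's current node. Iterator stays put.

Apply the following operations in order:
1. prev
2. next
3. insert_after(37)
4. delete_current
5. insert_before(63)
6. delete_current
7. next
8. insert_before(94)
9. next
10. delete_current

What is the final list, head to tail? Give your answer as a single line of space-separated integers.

Answer: 2 63 6 94 1 8

Derivation:
After 1 (prev): list=[2, 9, 6, 1, 7, 8] cursor@2
After 2 (next): list=[2, 9, 6, 1, 7, 8] cursor@9
After 3 (insert_after(37)): list=[2, 9, 37, 6, 1, 7, 8] cursor@9
After 4 (delete_current): list=[2, 37, 6, 1, 7, 8] cursor@37
After 5 (insert_before(63)): list=[2, 63, 37, 6, 1, 7, 8] cursor@37
After 6 (delete_current): list=[2, 63, 6, 1, 7, 8] cursor@6
After 7 (next): list=[2, 63, 6, 1, 7, 8] cursor@1
After 8 (insert_before(94)): list=[2, 63, 6, 94, 1, 7, 8] cursor@1
After 9 (next): list=[2, 63, 6, 94, 1, 7, 8] cursor@7
After 10 (delete_current): list=[2, 63, 6, 94, 1, 8] cursor@8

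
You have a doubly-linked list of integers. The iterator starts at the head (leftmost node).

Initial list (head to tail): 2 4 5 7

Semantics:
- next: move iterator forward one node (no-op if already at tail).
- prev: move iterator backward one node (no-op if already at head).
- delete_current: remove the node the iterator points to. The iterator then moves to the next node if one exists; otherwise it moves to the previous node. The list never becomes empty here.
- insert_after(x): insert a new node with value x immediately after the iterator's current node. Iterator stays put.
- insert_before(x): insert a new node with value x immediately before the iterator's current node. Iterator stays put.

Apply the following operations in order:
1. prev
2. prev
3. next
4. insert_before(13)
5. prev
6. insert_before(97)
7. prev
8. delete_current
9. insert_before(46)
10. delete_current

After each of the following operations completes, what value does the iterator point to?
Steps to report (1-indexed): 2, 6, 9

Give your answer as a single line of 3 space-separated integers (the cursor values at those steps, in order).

Answer: 2 13 13

Derivation:
After 1 (prev): list=[2, 4, 5, 7] cursor@2
After 2 (prev): list=[2, 4, 5, 7] cursor@2
After 3 (next): list=[2, 4, 5, 7] cursor@4
After 4 (insert_before(13)): list=[2, 13, 4, 5, 7] cursor@4
After 5 (prev): list=[2, 13, 4, 5, 7] cursor@13
After 6 (insert_before(97)): list=[2, 97, 13, 4, 5, 7] cursor@13
After 7 (prev): list=[2, 97, 13, 4, 5, 7] cursor@97
After 8 (delete_current): list=[2, 13, 4, 5, 7] cursor@13
After 9 (insert_before(46)): list=[2, 46, 13, 4, 5, 7] cursor@13
After 10 (delete_current): list=[2, 46, 4, 5, 7] cursor@4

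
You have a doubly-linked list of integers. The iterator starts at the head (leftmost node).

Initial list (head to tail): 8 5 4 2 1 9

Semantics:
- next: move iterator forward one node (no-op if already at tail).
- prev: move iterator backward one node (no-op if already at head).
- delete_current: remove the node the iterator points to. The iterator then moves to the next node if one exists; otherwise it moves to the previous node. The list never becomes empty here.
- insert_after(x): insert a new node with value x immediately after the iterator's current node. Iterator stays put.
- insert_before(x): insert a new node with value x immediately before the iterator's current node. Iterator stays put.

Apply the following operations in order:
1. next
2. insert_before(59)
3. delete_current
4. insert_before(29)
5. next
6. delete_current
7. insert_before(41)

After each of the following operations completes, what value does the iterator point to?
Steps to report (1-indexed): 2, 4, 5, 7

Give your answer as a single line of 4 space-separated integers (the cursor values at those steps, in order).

Answer: 5 4 2 1

Derivation:
After 1 (next): list=[8, 5, 4, 2, 1, 9] cursor@5
After 2 (insert_before(59)): list=[8, 59, 5, 4, 2, 1, 9] cursor@5
After 3 (delete_current): list=[8, 59, 4, 2, 1, 9] cursor@4
After 4 (insert_before(29)): list=[8, 59, 29, 4, 2, 1, 9] cursor@4
After 5 (next): list=[8, 59, 29, 4, 2, 1, 9] cursor@2
After 6 (delete_current): list=[8, 59, 29, 4, 1, 9] cursor@1
After 7 (insert_before(41)): list=[8, 59, 29, 4, 41, 1, 9] cursor@1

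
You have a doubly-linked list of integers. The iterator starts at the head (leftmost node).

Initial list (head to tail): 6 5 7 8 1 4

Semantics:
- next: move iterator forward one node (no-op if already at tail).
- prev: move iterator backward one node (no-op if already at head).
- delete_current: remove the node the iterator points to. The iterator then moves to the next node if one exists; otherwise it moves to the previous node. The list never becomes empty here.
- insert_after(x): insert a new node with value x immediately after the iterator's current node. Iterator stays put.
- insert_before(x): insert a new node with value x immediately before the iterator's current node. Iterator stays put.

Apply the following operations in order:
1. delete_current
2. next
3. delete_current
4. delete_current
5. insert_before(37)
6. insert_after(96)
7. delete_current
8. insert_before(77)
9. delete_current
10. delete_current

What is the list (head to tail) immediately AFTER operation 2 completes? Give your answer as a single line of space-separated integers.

After 1 (delete_current): list=[5, 7, 8, 1, 4] cursor@5
After 2 (next): list=[5, 7, 8, 1, 4] cursor@7

Answer: 5 7 8 1 4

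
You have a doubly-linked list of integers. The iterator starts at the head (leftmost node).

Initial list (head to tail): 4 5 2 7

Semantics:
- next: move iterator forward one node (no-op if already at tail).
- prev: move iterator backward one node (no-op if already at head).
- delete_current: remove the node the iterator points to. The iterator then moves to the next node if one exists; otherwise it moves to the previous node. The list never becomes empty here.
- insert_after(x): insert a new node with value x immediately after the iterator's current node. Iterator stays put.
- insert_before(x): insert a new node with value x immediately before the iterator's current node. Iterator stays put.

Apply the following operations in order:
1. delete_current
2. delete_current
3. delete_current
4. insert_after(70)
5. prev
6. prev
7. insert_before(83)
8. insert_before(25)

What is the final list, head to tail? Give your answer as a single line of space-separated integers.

After 1 (delete_current): list=[5, 2, 7] cursor@5
After 2 (delete_current): list=[2, 7] cursor@2
After 3 (delete_current): list=[7] cursor@7
After 4 (insert_after(70)): list=[7, 70] cursor@7
After 5 (prev): list=[7, 70] cursor@7
After 6 (prev): list=[7, 70] cursor@7
After 7 (insert_before(83)): list=[83, 7, 70] cursor@7
After 8 (insert_before(25)): list=[83, 25, 7, 70] cursor@7

Answer: 83 25 7 70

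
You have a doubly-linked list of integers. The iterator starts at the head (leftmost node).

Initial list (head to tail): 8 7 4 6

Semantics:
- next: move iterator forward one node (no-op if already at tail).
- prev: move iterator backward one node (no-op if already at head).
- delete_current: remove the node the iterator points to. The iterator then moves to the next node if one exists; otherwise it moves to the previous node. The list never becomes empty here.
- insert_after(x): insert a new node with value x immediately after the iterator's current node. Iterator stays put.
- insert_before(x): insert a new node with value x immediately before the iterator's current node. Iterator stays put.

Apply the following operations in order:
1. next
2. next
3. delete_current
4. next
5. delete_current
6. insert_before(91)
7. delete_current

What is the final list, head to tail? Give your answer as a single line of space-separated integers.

After 1 (next): list=[8, 7, 4, 6] cursor@7
After 2 (next): list=[8, 7, 4, 6] cursor@4
After 3 (delete_current): list=[8, 7, 6] cursor@6
After 4 (next): list=[8, 7, 6] cursor@6
After 5 (delete_current): list=[8, 7] cursor@7
After 6 (insert_before(91)): list=[8, 91, 7] cursor@7
After 7 (delete_current): list=[8, 91] cursor@91

Answer: 8 91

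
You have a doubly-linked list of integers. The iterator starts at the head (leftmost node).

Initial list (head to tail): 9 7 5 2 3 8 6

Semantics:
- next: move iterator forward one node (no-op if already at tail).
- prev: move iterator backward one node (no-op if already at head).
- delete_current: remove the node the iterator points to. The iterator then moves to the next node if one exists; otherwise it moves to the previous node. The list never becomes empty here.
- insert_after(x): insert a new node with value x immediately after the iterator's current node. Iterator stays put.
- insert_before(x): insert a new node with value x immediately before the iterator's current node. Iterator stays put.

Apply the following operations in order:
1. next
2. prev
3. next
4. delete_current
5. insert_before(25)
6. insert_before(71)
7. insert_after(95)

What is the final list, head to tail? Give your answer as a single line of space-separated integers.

After 1 (next): list=[9, 7, 5, 2, 3, 8, 6] cursor@7
After 2 (prev): list=[9, 7, 5, 2, 3, 8, 6] cursor@9
After 3 (next): list=[9, 7, 5, 2, 3, 8, 6] cursor@7
After 4 (delete_current): list=[9, 5, 2, 3, 8, 6] cursor@5
After 5 (insert_before(25)): list=[9, 25, 5, 2, 3, 8, 6] cursor@5
After 6 (insert_before(71)): list=[9, 25, 71, 5, 2, 3, 8, 6] cursor@5
After 7 (insert_after(95)): list=[9, 25, 71, 5, 95, 2, 3, 8, 6] cursor@5

Answer: 9 25 71 5 95 2 3 8 6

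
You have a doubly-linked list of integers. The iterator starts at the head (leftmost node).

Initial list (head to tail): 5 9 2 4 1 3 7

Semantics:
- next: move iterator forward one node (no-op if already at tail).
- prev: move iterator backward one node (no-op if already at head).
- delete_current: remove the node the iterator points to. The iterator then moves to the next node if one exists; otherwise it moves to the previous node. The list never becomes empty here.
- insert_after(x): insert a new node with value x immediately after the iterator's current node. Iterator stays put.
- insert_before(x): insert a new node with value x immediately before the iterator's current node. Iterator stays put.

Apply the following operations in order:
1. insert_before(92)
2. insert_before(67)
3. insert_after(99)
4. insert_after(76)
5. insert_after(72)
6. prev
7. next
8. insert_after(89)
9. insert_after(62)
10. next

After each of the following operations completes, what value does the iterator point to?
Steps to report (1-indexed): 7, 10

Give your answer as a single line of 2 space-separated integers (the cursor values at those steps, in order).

Answer: 5 62

Derivation:
After 1 (insert_before(92)): list=[92, 5, 9, 2, 4, 1, 3, 7] cursor@5
After 2 (insert_before(67)): list=[92, 67, 5, 9, 2, 4, 1, 3, 7] cursor@5
After 3 (insert_after(99)): list=[92, 67, 5, 99, 9, 2, 4, 1, 3, 7] cursor@5
After 4 (insert_after(76)): list=[92, 67, 5, 76, 99, 9, 2, 4, 1, 3, 7] cursor@5
After 5 (insert_after(72)): list=[92, 67, 5, 72, 76, 99, 9, 2, 4, 1, 3, 7] cursor@5
After 6 (prev): list=[92, 67, 5, 72, 76, 99, 9, 2, 4, 1, 3, 7] cursor@67
After 7 (next): list=[92, 67, 5, 72, 76, 99, 9, 2, 4, 1, 3, 7] cursor@5
After 8 (insert_after(89)): list=[92, 67, 5, 89, 72, 76, 99, 9, 2, 4, 1, 3, 7] cursor@5
After 9 (insert_after(62)): list=[92, 67, 5, 62, 89, 72, 76, 99, 9, 2, 4, 1, 3, 7] cursor@5
After 10 (next): list=[92, 67, 5, 62, 89, 72, 76, 99, 9, 2, 4, 1, 3, 7] cursor@62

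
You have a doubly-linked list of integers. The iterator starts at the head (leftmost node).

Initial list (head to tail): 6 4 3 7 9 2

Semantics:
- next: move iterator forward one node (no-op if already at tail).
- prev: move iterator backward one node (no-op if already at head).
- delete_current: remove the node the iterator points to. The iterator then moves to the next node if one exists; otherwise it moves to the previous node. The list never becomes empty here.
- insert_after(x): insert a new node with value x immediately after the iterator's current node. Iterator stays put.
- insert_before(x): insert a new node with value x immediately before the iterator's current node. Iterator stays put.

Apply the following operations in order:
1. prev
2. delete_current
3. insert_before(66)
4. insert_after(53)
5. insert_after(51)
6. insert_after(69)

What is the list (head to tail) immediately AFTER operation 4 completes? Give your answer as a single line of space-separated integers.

After 1 (prev): list=[6, 4, 3, 7, 9, 2] cursor@6
After 2 (delete_current): list=[4, 3, 7, 9, 2] cursor@4
After 3 (insert_before(66)): list=[66, 4, 3, 7, 9, 2] cursor@4
After 4 (insert_after(53)): list=[66, 4, 53, 3, 7, 9, 2] cursor@4

Answer: 66 4 53 3 7 9 2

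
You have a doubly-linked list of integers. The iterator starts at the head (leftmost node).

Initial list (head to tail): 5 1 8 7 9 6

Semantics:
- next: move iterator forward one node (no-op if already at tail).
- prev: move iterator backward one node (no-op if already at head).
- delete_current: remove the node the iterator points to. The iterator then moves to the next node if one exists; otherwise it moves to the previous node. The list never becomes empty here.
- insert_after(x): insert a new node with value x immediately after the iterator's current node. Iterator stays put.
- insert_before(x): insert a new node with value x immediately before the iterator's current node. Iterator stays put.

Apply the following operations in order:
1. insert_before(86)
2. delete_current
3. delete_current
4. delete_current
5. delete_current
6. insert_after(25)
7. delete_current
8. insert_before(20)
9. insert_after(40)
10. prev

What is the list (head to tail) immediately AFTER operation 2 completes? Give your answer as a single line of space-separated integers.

After 1 (insert_before(86)): list=[86, 5, 1, 8, 7, 9, 6] cursor@5
After 2 (delete_current): list=[86, 1, 8, 7, 9, 6] cursor@1

Answer: 86 1 8 7 9 6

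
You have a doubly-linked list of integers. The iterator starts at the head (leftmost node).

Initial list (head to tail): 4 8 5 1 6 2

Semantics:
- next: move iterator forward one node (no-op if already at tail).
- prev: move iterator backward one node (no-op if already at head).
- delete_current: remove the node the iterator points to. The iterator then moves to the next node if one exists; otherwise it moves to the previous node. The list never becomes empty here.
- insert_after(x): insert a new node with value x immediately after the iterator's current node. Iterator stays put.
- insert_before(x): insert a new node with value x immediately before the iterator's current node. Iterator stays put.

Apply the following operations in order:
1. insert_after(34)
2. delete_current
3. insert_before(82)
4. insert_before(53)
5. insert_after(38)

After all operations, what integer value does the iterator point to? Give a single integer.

After 1 (insert_after(34)): list=[4, 34, 8, 5, 1, 6, 2] cursor@4
After 2 (delete_current): list=[34, 8, 5, 1, 6, 2] cursor@34
After 3 (insert_before(82)): list=[82, 34, 8, 5, 1, 6, 2] cursor@34
After 4 (insert_before(53)): list=[82, 53, 34, 8, 5, 1, 6, 2] cursor@34
After 5 (insert_after(38)): list=[82, 53, 34, 38, 8, 5, 1, 6, 2] cursor@34

Answer: 34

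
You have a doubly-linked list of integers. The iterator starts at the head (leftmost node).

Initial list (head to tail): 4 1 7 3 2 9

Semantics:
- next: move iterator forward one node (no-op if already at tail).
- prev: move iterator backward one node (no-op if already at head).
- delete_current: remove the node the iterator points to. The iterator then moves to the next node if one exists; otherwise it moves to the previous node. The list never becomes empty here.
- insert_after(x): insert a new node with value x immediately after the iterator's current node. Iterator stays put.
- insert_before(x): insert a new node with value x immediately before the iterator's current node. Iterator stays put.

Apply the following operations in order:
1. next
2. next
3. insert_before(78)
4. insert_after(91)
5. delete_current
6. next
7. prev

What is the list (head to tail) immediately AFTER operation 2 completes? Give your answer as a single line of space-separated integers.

Answer: 4 1 7 3 2 9

Derivation:
After 1 (next): list=[4, 1, 7, 3, 2, 9] cursor@1
After 2 (next): list=[4, 1, 7, 3, 2, 9] cursor@7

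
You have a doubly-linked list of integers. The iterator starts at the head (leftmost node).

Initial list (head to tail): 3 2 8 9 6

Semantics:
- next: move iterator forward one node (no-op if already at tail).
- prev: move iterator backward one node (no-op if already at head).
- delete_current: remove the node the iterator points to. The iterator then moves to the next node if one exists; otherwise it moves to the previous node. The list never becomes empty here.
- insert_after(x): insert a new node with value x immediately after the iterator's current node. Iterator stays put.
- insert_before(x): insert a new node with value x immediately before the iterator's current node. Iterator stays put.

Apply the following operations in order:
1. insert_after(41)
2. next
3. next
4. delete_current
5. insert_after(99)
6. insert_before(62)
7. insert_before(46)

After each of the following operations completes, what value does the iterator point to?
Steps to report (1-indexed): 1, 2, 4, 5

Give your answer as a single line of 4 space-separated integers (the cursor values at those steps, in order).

Answer: 3 41 8 8

Derivation:
After 1 (insert_after(41)): list=[3, 41, 2, 8, 9, 6] cursor@3
After 2 (next): list=[3, 41, 2, 8, 9, 6] cursor@41
After 3 (next): list=[3, 41, 2, 8, 9, 6] cursor@2
After 4 (delete_current): list=[3, 41, 8, 9, 6] cursor@8
After 5 (insert_after(99)): list=[3, 41, 8, 99, 9, 6] cursor@8
After 6 (insert_before(62)): list=[3, 41, 62, 8, 99, 9, 6] cursor@8
After 7 (insert_before(46)): list=[3, 41, 62, 46, 8, 99, 9, 6] cursor@8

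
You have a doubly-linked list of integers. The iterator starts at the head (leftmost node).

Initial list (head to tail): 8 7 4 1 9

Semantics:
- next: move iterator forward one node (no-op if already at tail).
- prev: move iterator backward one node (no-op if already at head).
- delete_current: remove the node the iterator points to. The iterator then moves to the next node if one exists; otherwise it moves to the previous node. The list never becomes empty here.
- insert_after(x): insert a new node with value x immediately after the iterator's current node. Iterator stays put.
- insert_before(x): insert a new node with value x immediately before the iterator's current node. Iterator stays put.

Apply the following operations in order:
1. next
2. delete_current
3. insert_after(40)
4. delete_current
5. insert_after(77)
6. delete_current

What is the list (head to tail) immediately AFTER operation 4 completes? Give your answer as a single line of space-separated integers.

After 1 (next): list=[8, 7, 4, 1, 9] cursor@7
After 2 (delete_current): list=[8, 4, 1, 9] cursor@4
After 3 (insert_after(40)): list=[8, 4, 40, 1, 9] cursor@4
After 4 (delete_current): list=[8, 40, 1, 9] cursor@40

Answer: 8 40 1 9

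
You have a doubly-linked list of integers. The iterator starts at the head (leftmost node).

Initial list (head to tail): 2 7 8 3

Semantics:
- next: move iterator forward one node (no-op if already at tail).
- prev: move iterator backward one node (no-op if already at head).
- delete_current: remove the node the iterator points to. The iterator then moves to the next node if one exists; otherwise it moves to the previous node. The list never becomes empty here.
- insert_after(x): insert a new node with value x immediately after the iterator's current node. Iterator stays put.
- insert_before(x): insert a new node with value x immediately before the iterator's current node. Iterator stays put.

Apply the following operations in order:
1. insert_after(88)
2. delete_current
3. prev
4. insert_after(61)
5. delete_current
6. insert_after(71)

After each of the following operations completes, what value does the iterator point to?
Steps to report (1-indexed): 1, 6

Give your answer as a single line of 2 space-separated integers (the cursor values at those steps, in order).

Answer: 2 61

Derivation:
After 1 (insert_after(88)): list=[2, 88, 7, 8, 3] cursor@2
After 2 (delete_current): list=[88, 7, 8, 3] cursor@88
After 3 (prev): list=[88, 7, 8, 3] cursor@88
After 4 (insert_after(61)): list=[88, 61, 7, 8, 3] cursor@88
After 5 (delete_current): list=[61, 7, 8, 3] cursor@61
After 6 (insert_after(71)): list=[61, 71, 7, 8, 3] cursor@61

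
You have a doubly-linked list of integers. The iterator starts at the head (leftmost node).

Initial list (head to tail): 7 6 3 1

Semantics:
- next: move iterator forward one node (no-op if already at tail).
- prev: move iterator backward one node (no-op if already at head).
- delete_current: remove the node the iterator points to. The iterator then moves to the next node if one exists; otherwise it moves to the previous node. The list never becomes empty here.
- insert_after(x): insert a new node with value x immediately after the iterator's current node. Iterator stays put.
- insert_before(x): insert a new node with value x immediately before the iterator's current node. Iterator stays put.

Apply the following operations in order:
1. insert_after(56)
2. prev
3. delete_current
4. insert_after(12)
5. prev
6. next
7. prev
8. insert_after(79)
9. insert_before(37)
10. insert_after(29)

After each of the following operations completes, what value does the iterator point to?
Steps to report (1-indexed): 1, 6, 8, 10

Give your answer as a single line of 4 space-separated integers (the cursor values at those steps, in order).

Answer: 7 12 56 56

Derivation:
After 1 (insert_after(56)): list=[7, 56, 6, 3, 1] cursor@7
After 2 (prev): list=[7, 56, 6, 3, 1] cursor@7
After 3 (delete_current): list=[56, 6, 3, 1] cursor@56
After 4 (insert_after(12)): list=[56, 12, 6, 3, 1] cursor@56
After 5 (prev): list=[56, 12, 6, 3, 1] cursor@56
After 6 (next): list=[56, 12, 6, 3, 1] cursor@12
After 7 (prev): list=[56, 12, 6, 3, 1] cursor@56
After 8 (insert_after(79)): list=[56, 79, 12, 6, 3, 1] cursor@56
After 9 (insert_before(37)): list=[37, 56, 79, 12, 6, 3, 1] cursor@56
After 10 (insert_after(29)): list=[37, 56, 29, 79, 12, 6, 3, 1] cursor@56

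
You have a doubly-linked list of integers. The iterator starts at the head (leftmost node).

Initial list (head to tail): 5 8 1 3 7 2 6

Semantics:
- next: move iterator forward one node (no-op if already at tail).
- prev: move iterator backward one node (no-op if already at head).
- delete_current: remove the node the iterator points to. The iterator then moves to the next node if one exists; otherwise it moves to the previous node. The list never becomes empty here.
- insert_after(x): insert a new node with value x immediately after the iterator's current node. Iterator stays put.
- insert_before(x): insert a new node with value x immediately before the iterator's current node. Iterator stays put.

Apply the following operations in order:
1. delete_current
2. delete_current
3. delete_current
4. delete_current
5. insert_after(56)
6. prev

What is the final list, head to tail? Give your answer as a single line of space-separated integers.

After 1 (delete_current): list=[8, 1, 3, 7, 2, 6] cursor@8
After 2 (delete_current): list=[1, 3, 7, 2, 6] cursor@1
After 3 (delete_current): list=[3, 7, 2, 6] cursor@3
After 4 (delete_current): list=[7, 2, 6] cursor@7
After 5 (insert_after(56)): list=[7, 56, 2, 6] cursor@7
After 6 (prev): list=[7, 56, 2, 6] cursor@7

Answer: 7 56 2 6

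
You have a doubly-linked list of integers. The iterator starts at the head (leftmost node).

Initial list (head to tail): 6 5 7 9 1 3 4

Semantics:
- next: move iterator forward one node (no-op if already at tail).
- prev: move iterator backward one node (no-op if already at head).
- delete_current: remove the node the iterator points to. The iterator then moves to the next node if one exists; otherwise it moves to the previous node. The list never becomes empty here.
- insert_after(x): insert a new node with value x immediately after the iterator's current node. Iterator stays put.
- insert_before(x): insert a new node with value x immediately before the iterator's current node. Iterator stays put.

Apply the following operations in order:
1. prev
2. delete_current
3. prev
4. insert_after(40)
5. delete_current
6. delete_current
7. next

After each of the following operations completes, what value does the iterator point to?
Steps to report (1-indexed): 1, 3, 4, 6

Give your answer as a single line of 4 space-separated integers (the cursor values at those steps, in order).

After 1 (prev): list=[6, 5, 7, 9, 1, 3, 4] cursor@6
After 2 (delete_current): list=[5, 7, 9, 1, 3, 4] cursor@5
After 3 (prev): list=[5, 7, 9, 1, 3, 4] cursor@5
After 4 (insert_after(40)): list=[5, 40, 7, 9, 1, 3, 4] cursor@5
After 5 (delete_current): list=[40, 7, 9, 1, 3, 4] cursor@40
After 6 (delete_current): list=[7, 9, 1, 3, 4] cursor@7
After 7 (next): list=[7, 9, 1, 3, 4] cursor@9

Answer: 6 5 5 7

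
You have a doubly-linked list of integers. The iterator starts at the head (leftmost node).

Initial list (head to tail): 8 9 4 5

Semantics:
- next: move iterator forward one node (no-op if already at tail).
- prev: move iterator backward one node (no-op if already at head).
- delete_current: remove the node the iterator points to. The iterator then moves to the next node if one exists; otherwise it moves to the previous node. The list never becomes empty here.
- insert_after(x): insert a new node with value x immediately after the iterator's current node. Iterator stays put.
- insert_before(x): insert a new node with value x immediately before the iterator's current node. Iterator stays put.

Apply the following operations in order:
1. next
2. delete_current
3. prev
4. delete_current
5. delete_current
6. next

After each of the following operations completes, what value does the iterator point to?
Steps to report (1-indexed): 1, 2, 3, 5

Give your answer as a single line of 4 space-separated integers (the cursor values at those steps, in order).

Answer: 9 4 8 5

Derivation:
After 1 (next): list=[8, 9, 4, 5] cursor@9
After 2 (delete_current): list=[8, 4, 5] cursor@4
After 3 (prev): list=[8, 4, 5] cursor@8
After 4 (delete_current): list=[4, 5] cursor@4
After 5 (delete_current): list=[5] cursor@5
After 6 (next): list=[5] cursor@5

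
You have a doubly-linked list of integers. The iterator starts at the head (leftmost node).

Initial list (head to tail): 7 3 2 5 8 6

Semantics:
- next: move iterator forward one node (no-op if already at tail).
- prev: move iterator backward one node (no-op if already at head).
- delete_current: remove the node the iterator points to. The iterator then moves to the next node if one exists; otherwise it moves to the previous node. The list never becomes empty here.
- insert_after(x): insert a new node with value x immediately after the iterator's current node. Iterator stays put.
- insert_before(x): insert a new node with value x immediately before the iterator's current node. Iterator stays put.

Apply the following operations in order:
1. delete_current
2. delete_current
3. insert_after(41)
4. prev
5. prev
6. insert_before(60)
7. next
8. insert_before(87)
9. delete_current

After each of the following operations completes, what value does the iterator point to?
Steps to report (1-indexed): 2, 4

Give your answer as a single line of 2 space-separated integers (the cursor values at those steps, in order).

After 1 (delete_current): list=[3, 2, 5, 8, 6] cursor@3
After 2 (delete_current): list=[2, 5, 8, 6] cursor@2
After 3 (insert_after(41)): list=[2, 41, 5, 8, 6] cursor@2
After 4 (prev): list=[2, 41, 5, 8, 6] cursor@2
After 5 (prev): list=[2, 41, 5, 8, 6] cursor@2
After 6 (insert_before(60)): list=[60, 2, 41, 5, 8, 6] cursor@2
After 7 (next): list=[60, 2, 41, 5, 8, 6] cursor@41
After 8 (insert_before(87)): list=[60, 2, 87, 41, 5, 8, 6] cursor@41
After 9 (delete_current): list=[60, 2, 87, 5, 8, 6] cursor@5

Answer: 2 2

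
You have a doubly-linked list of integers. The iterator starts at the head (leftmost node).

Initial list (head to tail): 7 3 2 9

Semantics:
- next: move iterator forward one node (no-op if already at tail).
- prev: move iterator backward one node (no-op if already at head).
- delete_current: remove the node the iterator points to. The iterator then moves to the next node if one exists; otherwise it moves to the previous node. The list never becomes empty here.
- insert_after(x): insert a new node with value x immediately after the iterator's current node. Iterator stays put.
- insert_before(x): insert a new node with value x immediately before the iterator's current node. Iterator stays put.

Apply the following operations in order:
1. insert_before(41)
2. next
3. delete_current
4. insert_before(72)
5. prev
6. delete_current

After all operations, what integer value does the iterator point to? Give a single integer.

Answer: 2

Derivation:
After 1 (insert_before(41)): list=[41, 7, 3, 2, 9] cursor@7
After 2 (next): list=[41, 7, 3, 2, 9] cursor@3
After 3 (delete_current): list=[41, 7, 2, 9] cursor@2
After 4 (insert_before(72)): list=[41, 7, 72, 2, 9] cursor@2
After 5 (prev): list=[41, 7, 72, 2, 9] cursor@72
After 6 (delete_current): list=[41, 7, 2, 9] cursor@2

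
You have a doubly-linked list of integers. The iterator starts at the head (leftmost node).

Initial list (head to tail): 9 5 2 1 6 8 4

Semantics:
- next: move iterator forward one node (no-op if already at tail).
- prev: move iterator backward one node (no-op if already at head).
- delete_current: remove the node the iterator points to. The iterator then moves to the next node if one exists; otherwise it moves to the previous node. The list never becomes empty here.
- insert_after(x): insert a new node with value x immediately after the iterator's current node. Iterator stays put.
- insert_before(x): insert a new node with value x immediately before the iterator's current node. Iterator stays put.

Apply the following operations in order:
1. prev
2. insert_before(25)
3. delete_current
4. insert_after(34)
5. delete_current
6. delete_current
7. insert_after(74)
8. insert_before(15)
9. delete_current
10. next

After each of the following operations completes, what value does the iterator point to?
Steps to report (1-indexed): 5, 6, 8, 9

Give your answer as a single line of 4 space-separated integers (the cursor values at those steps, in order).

Answer: 34 2 2 74

Derivation:
After 1 (prev): list=[9, 5, 2, 1, 6, 8, 4] cursor@9
After 2 (insert_before(25)): list=[25, 9, 5, 2, 1, 6, 8, 4] cursor@9
After 3 (delete_current): list=[25, 5, 2, 1, 6, 8, 4] cursor@5
After 4 (insert_after(34)): list=[25, 5, 34, 2, 1, 6, 8, 4] cursor@5
After 5 (delete_current): list=[25, 34, 2, 1, 6, 8, 4] cursor@34
After 6 (delete_current): list=[25, 2, 1, 6, 8, 4] cursor@2
After 7 (insert_after(74)): list=[25, 2, 74, 1, 6, 8, 4] cursor@2
After 8 (insert_before(15)): list=[25, 15, 2, 74, 1, 6, 8, 4] cursor@2
After 9 (delete_current): list=[25, 15, 74, 1, 6, 8, 4] cursor@74
After 10 (next): list=[25, 15, 74, 1, 6, 8, 4] cursor@1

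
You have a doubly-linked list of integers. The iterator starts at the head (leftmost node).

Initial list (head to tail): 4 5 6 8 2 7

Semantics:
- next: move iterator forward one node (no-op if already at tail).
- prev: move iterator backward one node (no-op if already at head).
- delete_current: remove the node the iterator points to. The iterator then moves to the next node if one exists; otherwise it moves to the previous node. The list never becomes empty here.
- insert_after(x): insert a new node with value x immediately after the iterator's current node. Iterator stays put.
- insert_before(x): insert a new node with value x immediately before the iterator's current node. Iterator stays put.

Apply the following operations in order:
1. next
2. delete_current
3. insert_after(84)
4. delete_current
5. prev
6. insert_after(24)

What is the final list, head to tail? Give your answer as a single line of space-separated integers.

After 1 (next): list=[4, 5, 6, 8, 2, 7] cursor@5
After 2 (delete_current): list=[4, 6, 8, 2, 7] cursor@6
After 3 (insert_after(84)): list=[4, 6, 84, 8, 2, 7] cursor@6
After 4 (delete_current): list=[4, 84, 8, 2, 7] cursor@84
After 5 (prev): list=[4, 84, 8, 2, 7] cursor@4
After 6 (insert_after(24)): list=[4, 24, 84, 8, 2, 7] cursor@4

Answer: 4 24 84 8 2 7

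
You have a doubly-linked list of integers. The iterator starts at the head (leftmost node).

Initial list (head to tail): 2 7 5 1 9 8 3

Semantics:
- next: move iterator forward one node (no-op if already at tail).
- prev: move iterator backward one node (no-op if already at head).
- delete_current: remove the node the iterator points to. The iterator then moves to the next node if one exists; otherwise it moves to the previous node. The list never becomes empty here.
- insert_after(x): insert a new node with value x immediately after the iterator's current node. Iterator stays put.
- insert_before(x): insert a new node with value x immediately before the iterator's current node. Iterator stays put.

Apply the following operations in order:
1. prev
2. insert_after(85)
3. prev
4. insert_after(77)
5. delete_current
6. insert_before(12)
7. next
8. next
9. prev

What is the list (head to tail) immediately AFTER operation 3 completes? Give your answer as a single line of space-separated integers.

After 1 (prev): list=[2, 7, 5, 1, 9, 8, 3] cursor@2
After 2 (insert_after(85)): list=[2, 85, 7, 5, 1, 9, 8, 3] cursor@2
After 3 (prev): list=[2, 85, 7, 5, 1, 9, 8, 3] cursor@2

Answer: 2 85 7 5 1 9 8 3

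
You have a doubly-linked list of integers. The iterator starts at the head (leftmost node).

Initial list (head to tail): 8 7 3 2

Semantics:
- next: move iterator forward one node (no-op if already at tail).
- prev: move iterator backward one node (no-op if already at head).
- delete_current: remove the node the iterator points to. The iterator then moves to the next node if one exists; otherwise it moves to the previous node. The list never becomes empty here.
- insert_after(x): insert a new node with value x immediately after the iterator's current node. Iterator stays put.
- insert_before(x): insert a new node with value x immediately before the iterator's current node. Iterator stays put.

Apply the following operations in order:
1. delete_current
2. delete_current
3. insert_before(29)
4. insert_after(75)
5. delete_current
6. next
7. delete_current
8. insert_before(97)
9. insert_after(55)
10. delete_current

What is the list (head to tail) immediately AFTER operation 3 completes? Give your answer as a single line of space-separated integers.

After 1 (delete_current): list=[7, 3, 2] cursor@7
After 2 (delete_current): list=[3, 2] cursor@3
After 3 (insert_before(29)): list=[29, 3, 2] cursor@3

Answer: 29 3 2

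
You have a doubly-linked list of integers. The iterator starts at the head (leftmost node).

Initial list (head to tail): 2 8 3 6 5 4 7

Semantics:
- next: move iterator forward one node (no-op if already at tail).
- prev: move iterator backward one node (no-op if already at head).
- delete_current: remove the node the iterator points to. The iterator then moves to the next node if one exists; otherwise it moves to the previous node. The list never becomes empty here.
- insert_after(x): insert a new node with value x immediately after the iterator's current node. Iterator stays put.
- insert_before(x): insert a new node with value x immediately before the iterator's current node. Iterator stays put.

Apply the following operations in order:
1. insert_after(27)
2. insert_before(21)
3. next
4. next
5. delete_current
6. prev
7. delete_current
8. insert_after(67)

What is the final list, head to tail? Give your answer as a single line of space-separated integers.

Answer: 21 2 3 67 6 5 4 7

Derivation:
After 1 (insert_after(27)): list=[2, 27, 8, 3, 6, 5, 4, 7] cursor@2
After 2 (insert_before(21)): list=[21, 2, 27, 8, 3, 6, 5, 4, 7] cursor@2
After 3 (next): list=[21, 2, 27, 8, 3, 6, 5, 4, 7] cursor@27
After 4 (next): list=[21, 2, 27, 8, 3, 6, 5, 4, 7] cursor@8
After 5 (delete_current): list=[21, 2, 27, 3, 6, 5, 4, 7] cursor@3
After 6 (prev): list=[21, 2, 27, 3, 6, 5, 4, 7] cursor@27
After 7 (delete_current): list=[21, 2, 3, 6, 5, 4, 7] cursor@3
After 8 (insert_after(67)): list=[21, 2, 3, 67, 6, 5, 4, 7] cursor@3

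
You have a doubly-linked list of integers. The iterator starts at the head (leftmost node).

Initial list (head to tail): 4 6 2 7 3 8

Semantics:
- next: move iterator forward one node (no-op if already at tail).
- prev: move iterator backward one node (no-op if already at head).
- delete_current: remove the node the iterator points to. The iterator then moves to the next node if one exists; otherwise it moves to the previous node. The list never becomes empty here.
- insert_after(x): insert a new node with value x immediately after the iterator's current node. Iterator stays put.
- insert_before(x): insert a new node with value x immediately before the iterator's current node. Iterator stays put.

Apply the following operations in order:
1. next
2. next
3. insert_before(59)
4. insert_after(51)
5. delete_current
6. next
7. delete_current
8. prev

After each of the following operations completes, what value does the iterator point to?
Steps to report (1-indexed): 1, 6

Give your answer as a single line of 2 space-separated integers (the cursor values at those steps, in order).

Answer: 6 7

Derivation:
After 1 (next): list=[4, 6, 2, 7, 3, 8] cursor@6
After 2 (next): list=[4, 6, 2, 7, 3, 8] cursor@2
After 3 (insert_before(59)): list=[4, 6, 59, 2, 7, 3, 8] cursor@2
After 4 (insert_after(51)): list=[4, 6, 59, 2, 51, 7, 3, 8] cursor@2
After 5 (delete_current): list=[4, 6, 59, 51, 7, 3, 8] cursor@51
After 6 (next): list=[4, 6, 59, 51, 7, 3, 8] cursor@7
After 7 (delete_current): list=[4, 6, 59, 51, 3, 8] cursor@3
After 8 (prev): list=[4, 6, 59, 51, 3, 8] cursor@51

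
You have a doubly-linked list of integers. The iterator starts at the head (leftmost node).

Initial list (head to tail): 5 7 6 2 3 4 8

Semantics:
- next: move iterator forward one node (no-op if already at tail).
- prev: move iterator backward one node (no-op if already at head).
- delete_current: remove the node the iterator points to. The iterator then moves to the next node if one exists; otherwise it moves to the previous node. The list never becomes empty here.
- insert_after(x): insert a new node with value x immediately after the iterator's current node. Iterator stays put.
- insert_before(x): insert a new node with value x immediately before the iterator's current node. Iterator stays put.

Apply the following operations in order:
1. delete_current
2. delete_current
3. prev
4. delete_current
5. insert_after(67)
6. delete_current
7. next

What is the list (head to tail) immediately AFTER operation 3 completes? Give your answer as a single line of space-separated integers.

After 1 (delete_current): list=[7, 6, 2, 3, 4, 8] cursor@7
After 2 (delete_current): list=[6, 2, 3, 4, 8] cursor@6
After 3 (prev): list=[6, 2, 3, 4, 8] cursor@6

Answer: 6 2 3 4 8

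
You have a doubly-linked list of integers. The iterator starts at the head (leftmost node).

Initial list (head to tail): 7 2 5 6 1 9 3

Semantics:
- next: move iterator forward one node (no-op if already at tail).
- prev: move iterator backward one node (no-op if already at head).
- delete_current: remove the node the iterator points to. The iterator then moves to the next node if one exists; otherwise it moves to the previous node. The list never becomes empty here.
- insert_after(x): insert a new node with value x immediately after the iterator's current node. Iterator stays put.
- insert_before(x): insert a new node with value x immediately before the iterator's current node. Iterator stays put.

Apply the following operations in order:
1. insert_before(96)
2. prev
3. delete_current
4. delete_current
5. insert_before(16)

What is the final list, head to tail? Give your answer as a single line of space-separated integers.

After 1 (insert_before(96)): list=[96, 7, 2, 5, 6, 1, 9, 3] cursor@7
After 2 (prev): list=[96, 7, 2, 5, 6, 1, 9, 3] cursor@96
After 3 (delete_current): list=[7, 2, 5, 6, 1, 9, 3] cursor@7
After 4 (delete_current): list=[2, 5, 6, 1, 9, 3] cursor@2
After 5 (insert_before(16)): list=[16, 2, 5, 6, 1, 9, 3] cursor@2

Answer: 16 2 5 6 1 9 3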